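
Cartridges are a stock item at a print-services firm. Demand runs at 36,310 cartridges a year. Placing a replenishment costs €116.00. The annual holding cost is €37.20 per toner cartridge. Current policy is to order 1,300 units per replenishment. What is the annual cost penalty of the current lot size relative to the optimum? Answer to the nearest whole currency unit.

EOQ = √(2DS/H) = √(2 × 36,310 × 116 / 37.2) ≈ 475.87.
Cost at Q* = (D/Q*)S + (Q*/2)H = √(2DSH) ≈ €17,702.25.
Cost at Q = 1,300: (36,310/1,300)×116 + (1,300/2)×37.2 = €3,239.97 + €24,180.00 = €27,419.97.
Excess = €27,419.97 − €17,702.25 = €9,717.71.

Extra cost ≈ €9,718 per year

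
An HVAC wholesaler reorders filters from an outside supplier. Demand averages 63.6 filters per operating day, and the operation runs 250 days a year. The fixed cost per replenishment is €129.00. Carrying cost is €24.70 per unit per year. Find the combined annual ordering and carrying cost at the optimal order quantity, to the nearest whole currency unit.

TC* ≈ €10,066

Annual demand D = 63.6 × 250 = 15,900.
Q* = √(2DS/H) = √(2 × 15,900 × 129 / 24.7) ≈ 407.53.
At Q*, ordering cost (D/Q*)S equals holding cost (Q*/2)H, each = √(DSH/2).
Minimum total = √(2DSH) = √(2 × 15,900 × 129 × 24.7) ≈ 10065.999.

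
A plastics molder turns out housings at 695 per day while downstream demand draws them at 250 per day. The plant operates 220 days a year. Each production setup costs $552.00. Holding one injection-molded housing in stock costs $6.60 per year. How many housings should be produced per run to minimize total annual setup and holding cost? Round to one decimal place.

Annual demand D = 250 × 220 = 55,000.
Production build-up factor (1 − d/p) = 1 − 250/695 = 0.6403.
Q* = √(2DS / (H(1 − d/p))) = √(2 × 55,000 × 552 / (6.6 × 0.6403)).
= √(60,720,000 / 4.2259) ≈ 3790.586.

Q* ≈ 3,790.6 housings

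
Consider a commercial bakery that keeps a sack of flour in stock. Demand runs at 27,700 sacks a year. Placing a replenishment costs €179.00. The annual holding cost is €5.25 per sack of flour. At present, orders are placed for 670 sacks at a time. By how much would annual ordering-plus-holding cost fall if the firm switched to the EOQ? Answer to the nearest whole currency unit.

Extra cost ≈ €1,944 per year

EOQ = √(2DS/H) = √(2 × 27,700 × 179 / 5.25) ≈ 1374.36.
Cost at Q* = (D/Q*)S + (Q*/2)H = √(2DSH) ≈ €7,215.41.
Cost at Q = 670: (27,700/670)×179 + (670/2)×5.25 = €7,400.45 + €1,758.75 = €9,159.20.
Excess = €9,159.20 − €7,215.41 = €1,943.79.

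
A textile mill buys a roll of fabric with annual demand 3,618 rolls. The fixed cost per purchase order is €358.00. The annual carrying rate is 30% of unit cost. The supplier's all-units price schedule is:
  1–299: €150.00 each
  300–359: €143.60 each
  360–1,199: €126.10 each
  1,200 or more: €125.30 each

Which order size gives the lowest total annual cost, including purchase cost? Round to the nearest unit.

Holding cost per unit per year at price C is H = 0.30·C.
Evaluate total cost at each tier's feasible EOQ or, if the EOQ is below the tier, at the tier's minimum quantity.
EOQ at €150.00 = 239.9 (feasible in tier 1): TC = 3,618×€150.00 + (3,618/239.9)×358 + (239.9/2)×0.30×€150.00 = €553,496.85.
EOQ at €143.60 = 245.2 < 300, so use break Q=300: TC = 3,618×€143.60 + (3,618/300.0)×358 + (300.0/2)×0.30×€143.60 = €530,324.28.
EOQ at €126.10 = 261.7 < 360, so use break Q=360: TC = 3,618×€126.10 + (3,618/360.0)×358 + (360.0/2)×0.30×€126.10 = €466,637.10.
EOQ at €125.30 = 262.5 < 1200, so use break Q=1200: TC = 3,618×€125.30 + (3,618/1200.0)×358 + (1200.0/2)×0.30×€125.30 = €476,968.77.
Lowest total cost is €466,637.10 at Q = 360.0.

Q* ≈ 360 rolls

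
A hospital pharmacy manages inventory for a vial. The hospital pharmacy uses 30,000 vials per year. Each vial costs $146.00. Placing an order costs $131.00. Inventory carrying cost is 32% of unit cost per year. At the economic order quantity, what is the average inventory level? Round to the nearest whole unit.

Holding cost H = 0.32 × $146.00 = $46.7200 per unit per year.
EOQ = √(2DS/H) = √(2 × 30,000 × 131 / 46.72) ≈ 410.17.
Average inventory = Q*/2 ≈ 410.17 / 2 = 205.083.

Average inventory ≈ 205 vials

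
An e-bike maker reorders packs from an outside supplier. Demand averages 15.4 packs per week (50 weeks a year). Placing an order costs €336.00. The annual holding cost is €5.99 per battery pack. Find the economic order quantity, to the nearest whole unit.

Annual demand D = 15.4 × 50 = 770.
EOQ = √(2DS / H) = √(2 × 770 × 336 / 5.99).
= √(517,440 / 5.99) = √86,383.9733 ≈ 293.912.

Q* ≈ 294 packs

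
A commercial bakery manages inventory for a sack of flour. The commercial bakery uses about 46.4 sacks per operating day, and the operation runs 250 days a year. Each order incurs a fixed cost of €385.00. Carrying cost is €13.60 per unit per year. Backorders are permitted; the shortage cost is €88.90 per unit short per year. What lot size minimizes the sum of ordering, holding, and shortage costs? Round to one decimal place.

Annual demand D = 46.4 × 250 = 11,600.
With planned backorders, Q* = √(2DS/H) · √((H+B)/B).
√(2DS/H) = √(2 × 11,600 × 385 / 13.6) = 810.410.
√((H+B)/B) = √((13.6+88.9)/88.9) = 1.0738.
Q* ≈ 870.194.

Q* ≈ 870.2 sacks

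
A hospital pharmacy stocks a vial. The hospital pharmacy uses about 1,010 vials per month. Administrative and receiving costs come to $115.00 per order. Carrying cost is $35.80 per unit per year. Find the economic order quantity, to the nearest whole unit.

Annual demand D = 1,010 × 12 = 12,120.
EOQ = √(2DS / H) = √(2 × 12,120 × 115 / 35.8).
= √(2,787,600 / 35.8) = √77,865.9218 ≈ 279.045.

Q* ≈ 279 vials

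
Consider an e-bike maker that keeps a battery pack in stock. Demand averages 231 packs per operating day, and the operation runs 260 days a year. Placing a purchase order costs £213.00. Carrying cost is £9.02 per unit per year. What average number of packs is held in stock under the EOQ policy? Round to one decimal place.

Average inventory ≈ 842.1 packs

Annual demand D = 231 × 260 = 60,060.
Q* = √(2DS/H) = √(2 × 60,060 × 213 / 9.02) ≈ 1684.20.
Average inventory = Q*/2 ≈ 1684.20 / 2 = 842.101.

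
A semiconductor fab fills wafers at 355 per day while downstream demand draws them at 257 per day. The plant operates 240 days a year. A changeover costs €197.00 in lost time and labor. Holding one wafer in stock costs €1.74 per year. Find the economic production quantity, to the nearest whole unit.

Annual demand D = 257 × 240 = 61,680.
Production build-up factor (1 − d/p) = 1 − 257/355 = 0.2761.
Q* = √(2DS / (H(1 − d/p))) = √(2 × 61,680 × 197 / (1.74 × 0.2761)).
= √(24,301,920 / 0.4803) ≈ 7112.902.

Q* ≈ 7,113 wafers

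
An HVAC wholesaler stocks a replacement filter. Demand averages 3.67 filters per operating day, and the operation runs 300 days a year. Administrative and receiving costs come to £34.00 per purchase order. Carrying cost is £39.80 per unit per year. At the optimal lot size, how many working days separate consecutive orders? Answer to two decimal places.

T ≈ 11.82 days

Annual demand D = 3.67 × 300 = 1,101.
Q* = √(2DS/H) = √(2 × 1,101 × 34 / 39.8) ≈ 43.37.
Cycle time = Q*/D × 300 = 43.37 / 1,101 × 300 ≈ 11.818 days.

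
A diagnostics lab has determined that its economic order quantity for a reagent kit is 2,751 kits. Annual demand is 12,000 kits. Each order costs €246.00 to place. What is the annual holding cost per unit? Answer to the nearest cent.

Squaring Q* = √(2DS/H) gives Q*² = 2DS/H.
From Q* = √(2DS/H): H = 2DS / Q*² = 2 × 12,000 × 246 / 2,751² = 0.7801.

H ≈ €0.78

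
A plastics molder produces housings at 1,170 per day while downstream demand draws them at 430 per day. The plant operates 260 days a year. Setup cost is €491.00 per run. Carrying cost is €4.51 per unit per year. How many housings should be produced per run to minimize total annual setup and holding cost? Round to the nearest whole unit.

Annual demand D = 430 × 260 = 111,800.
Production build-up factor (1 − d/p) = 1 − 430/1,170 = 0.6325.
Q* = √(2DS / (H(1 − d/p))) = √(2 × 111,800 × 491 / (4.51 × 0.6325)).
= √(109,787,600 / 2.8525) ≈ 6203.909.

Q* ≈ 6,204 housings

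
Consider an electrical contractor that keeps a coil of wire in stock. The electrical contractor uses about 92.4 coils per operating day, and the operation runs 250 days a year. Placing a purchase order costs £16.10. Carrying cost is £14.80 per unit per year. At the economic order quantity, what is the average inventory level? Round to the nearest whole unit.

Annual demand D = 92.4 × 250 = 23,100.
Q* = √(2DS/H) = √(2 × 23,100 × 16.1 / 14.8) ≈ 224.18.
Average inventory = Q*/2 ≈ 224.18 / 2 = 112.092.

Average inventory ≈ 112 coils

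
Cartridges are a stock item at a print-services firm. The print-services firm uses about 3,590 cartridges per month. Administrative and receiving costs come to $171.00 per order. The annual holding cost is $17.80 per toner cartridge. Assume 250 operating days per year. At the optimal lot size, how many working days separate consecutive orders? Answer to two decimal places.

Annual demand D = 3,590 × 12 = 43,080.
Q* = √(2DS/H) = √(2 × 43,080 × 171 / 17.8) ≈ 909.79.
Cycle time = Q*/D × 250 = 909.79 / 43,080 × 250 ≈ 5.280 days.

T ≈ 5.28 days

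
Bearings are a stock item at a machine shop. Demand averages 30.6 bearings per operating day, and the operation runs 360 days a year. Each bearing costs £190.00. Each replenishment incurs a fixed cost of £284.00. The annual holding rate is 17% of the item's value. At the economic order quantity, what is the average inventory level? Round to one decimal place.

Average inventory ≈ 220.1 bearings

Annual demand D = 30.6 × 360 = 11,016.
Holding cost H = 0.17 × £190.00 = £32.3000 per unit per year.
EOQ = √(2DS/H) = √(2 × 11,016 × 284 / 32.3) ≈ 440.13.
Average inventory = Q*/2 ≈ 440.13 / 2 = 220.067.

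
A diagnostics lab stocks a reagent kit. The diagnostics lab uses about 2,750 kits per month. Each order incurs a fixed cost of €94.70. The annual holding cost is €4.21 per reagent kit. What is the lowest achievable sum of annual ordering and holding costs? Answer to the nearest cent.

Annual demand D = 2,750 × 12 = 33,000.
EOQ = √(2DS/H) = √(2 × 33,000 × 94.7 / 4.21) ≈ 1218.44.
At Q*, ordering cost (D/Q*)S equals holding cost (Q*/2)H, each = √(DSH/2).
Minimum total = √(2DSH) = √(2 × 33,000 × 94.7 × 4.21) ≈ 5129.653.

TC* ≈ €5,129.65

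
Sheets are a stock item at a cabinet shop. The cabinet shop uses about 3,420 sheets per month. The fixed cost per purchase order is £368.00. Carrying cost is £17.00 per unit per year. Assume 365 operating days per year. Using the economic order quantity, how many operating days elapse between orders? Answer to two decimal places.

T ≈ 11.86 days

Annual demand D = 3,420 × 12 = 41,040.
Q* = √(2DS/H) = √(2 × 41,040 × 368 / 17) ≈ 1332.96.
Cycle time = Q*/D × 365 = 1332.96 / 41,040 × 365 ≈ 11.855 days.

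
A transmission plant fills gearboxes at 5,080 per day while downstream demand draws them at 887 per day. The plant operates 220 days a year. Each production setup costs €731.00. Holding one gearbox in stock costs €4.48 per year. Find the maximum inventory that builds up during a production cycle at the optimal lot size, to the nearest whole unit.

Annual demand D = 887 × 220 = 195,140.
Production build-up factor (1 − d/p) = 1 − 887/5,080 = 0.8254.
Q* = √(2DS / (H(1 − d/p))) = √(2 × 195,140 × 731 / (4.48 × 0.8254)).
= √(285,294,680 / 3.6978) ≈ 8783.695.
Maximum inventory = Q*(1 − d/p) = 8783.695 × 0.8254 ≈ 7250.007.

I_max ≈ 7,250 gearboxes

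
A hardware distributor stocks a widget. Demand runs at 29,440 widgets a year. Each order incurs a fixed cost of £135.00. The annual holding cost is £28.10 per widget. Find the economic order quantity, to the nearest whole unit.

Q* ≈ 532 widgets

EOQ = √(2DS / H) = √(2 × 29,440 × 135 / 28.1).
= √(7,948,800 / 28.1) = √282,875.4448 ≈ 531.860.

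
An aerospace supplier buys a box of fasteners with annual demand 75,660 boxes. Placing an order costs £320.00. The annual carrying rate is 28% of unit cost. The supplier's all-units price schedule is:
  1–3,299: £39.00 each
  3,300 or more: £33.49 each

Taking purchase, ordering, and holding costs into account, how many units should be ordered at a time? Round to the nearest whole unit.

Holding cost per unit per year at price C is H = 0.28·C.
For each price level, check whether its EOQ is feasible; otherwise the best quantity at that price is the breakpoint.
EOQ at £39.00 = 2105.8 (feasible in tier 1): TC = 75,660×£39.00 + (75,660/2105.8)×320 + (2105.8/2)×0.28×£39.00 = £2,973,735.06.
EOQ at £33.49 = 2272.4 < 3300, so use break Q=3300: TC = 75,660×£33.49 + (75,660/3300.0)×320 + (3300.0/2)×0.28×£33.49 = £2,556,662.51.
Lowest total cost is £2,556,662.51 at Q = 3300.0.

Q* ≈ 3,300 boxes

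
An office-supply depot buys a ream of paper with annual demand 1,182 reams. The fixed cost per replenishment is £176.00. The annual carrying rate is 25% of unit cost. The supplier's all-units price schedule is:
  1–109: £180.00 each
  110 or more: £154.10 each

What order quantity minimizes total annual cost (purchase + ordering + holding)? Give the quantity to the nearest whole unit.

Holding cost per unit per year at price C is H = 0.25·C.
Candidates are each tier's EOQ (if it falls in that tier) and each price-break quantity.
EOQ at £180.00 = 96.2 (feasible in tier 1): TC = 1,182×£180.00 + (1,182/96.2)×176 + (96.2/2)×0.25×£180.00 = £217,086.99.
EOQ at £154.10 = 103.9 < 110, so use break Q=110: TC = 1,182×£154.10 + (1,182/110.0)×176 + (110.0/2)×0.25×£154.10 = £186,156.27.
Lowest total cost is £186,156.27 at Q = 110.0.

Q* ≈ 110 reams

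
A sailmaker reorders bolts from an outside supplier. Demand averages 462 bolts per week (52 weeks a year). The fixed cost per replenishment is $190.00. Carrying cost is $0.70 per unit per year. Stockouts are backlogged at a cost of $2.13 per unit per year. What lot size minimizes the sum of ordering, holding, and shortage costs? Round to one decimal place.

Annual demand D = 462 × 52 = 24,024.
With planned backorders, Q* = √(2DS/H) · √((H+B)/B).
√(2DS/H) = √(2 × 24,024 × 190 / 0.7) = 3611.316.
√((H+B)/B) = √((0.7+2.13)/2.13) = 1.1527.
Q* ≈ 4162.640.

Q* ≈ 4,162.6 bolts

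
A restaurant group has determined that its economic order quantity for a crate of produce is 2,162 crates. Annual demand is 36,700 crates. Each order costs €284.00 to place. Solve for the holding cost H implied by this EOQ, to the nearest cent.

Invert the EOQ relation Q*² = 2DS/H.
From Q* = √(2DS/H): H = 2DS / Q*² = 2 × 36,700 × 284 / 2,162² = 4.4597.

H ≈ €4.46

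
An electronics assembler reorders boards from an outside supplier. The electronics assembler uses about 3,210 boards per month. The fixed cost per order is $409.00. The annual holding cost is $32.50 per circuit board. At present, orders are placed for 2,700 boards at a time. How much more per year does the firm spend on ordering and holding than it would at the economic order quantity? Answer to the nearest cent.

Extra cost ≈ $17,709.22 per year

Annual demand D = 3,210 × 12 = 38,520.
EOQ = √(2DS/H) = √(2 × 38,520 × 409 / 32.5) ≈ 984.64.
Cost at Q* = (D/Q*)S + (Q*/2)H = √(2DSH) ≈ $32,000.85.
Cost at Q = 2,700: (38,520/2,700)×409 + (2,700/2)×32.5 = $5,835.07 + $43,875.00 = $49,710.07.
Excess = $49,710.07 − $32,000.85 = $17,709.22.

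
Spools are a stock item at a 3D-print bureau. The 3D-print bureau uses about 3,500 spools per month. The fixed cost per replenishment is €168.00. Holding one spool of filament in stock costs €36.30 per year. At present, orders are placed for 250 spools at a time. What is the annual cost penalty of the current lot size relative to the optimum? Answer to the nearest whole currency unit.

Annual demand D = 3,500 × 12 = 42,000.
EOQ = √(2DS/H) = √(2 × 42,000 × 168 / 36.3) ≈ 623.51.
Cost at Q* = (D/Q*)S + (Q*/2)H = √(2DSH) ≈ €22,633.29.
Cost at Q = 250: (42,000/250)×168 + (250/2)×36.3 = €28,224.00 + €4,537.50 = €32,761.50.
Excess = €32,761.50 − €22,633.29 = €10,128.21.

Extra cost ≈ €10,128 per year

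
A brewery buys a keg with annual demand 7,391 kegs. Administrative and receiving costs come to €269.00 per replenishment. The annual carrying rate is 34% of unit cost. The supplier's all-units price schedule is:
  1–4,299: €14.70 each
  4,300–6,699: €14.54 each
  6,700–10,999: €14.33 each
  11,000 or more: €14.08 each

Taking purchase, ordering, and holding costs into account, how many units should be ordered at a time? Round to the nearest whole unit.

Holding cost per unit per year at price C is H = 0.34·C.
Evaluate total cost at each tier's feasible EOQ or, if the EOQ is below the tier, at the tier's minimum quantity.
EOQ at €14.70 = 892.0 (feasible in tier 1): TC = 7,391×€14.70 + (7,391/892.0)×269 + (892.0/2)×0.34×€14.70 = €113,105.71.
EOQ at €14.54 = 896.9 < 4300, so use break Q=4300: TC = 7,391×€14.54 + (7,391/4300.0)×269 + (4300.0/2)×0.34×€14.54 = €118,556.25.
EOQ at €14.33 = 903.4 < 6700, so use break Q=6700: TC = 7,391×€14.33 + (7,391/6700.0)×269 + (6700.0/2)×0.34×€14.33 = €122,531.64.
EOQ at €14.08 = 911.4 < 11000, so use break Q=11000: TC = 7,391×€14.08 + (7,391/11000.0)×269 + (11000.0/2)×0.34×€14.08 = €130,575.62.
Lowest total cost is €113,105.71 at Q = 892.0.

Q* ≈ 892 kegs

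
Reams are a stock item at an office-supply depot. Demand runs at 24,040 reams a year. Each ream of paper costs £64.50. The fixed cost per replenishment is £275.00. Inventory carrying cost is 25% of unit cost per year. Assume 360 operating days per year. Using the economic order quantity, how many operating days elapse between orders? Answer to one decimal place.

T ≈ 13.6 days

Holding cost H = 0.25 × £64.50 = £16.1250 per unit per year.
The optimal lot size = √(2DS/H) = √(2 × 24,040 × 275 / 16.125) ≈ 905.52.
Cycle time = Q*/D × 360 = 905.52 / 24,040 × 360 ≈ 13.560 days.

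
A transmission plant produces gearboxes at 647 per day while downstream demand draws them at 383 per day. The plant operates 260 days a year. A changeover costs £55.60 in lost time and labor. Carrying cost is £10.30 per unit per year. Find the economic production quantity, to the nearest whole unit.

Annual demand D = 383 × 260 = 99,580.
Production build-up factor (1 − d/p) = 1 − 383/647 = 0.4080.
Q* = √(2DS / (H(1 − d/p))) = √(2 × 99,580 × 55.6 / (10.3 × 0.4080)).
= √(11,073,296 / 4.2028) ≈ 1623.192.

Q* ≈ 1,623 gearboxes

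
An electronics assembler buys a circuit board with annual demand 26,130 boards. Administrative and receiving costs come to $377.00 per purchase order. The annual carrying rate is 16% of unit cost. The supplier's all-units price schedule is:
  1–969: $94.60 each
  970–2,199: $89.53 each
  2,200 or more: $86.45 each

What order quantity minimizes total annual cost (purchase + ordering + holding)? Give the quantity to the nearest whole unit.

Q* ≈ 2,200 boards

Holding cost per unit per year at price C is H = 0.16·C.
For each price level, check whether its EOQ is feasible; otherwise the best quantity at that price is the breakpoint.
Tier 1 ($94.60): EOQ = 1140.9 exceeds tier's upper bound 969, so this tier is dominated.
EOQ at $89.53 = 1172.8 (feasible in tier 2): TC = 26,130×$89.53 + (26,130/1172.8)×377 + (1172.8/2)×0.16×$89.53 = $2,356,218.53.
EOQ at $86.45 = 1193.5 < 2200, so use break Q=2200: TC = 26,130×$86.45 + (26,130/2200.0)×377 + (2200.0/2)×0.16×$86.45 = $2,278,631.43.
Lowest total cost is $2,278,631.43 at Q = 2200.0.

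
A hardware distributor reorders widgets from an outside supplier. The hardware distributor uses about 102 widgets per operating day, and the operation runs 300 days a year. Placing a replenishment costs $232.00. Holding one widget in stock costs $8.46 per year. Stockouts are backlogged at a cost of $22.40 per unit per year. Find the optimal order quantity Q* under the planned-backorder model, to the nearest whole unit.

Q* ≈ 1,521 widgets

Annual demand D = 102 × 300 = 30,600.
With planned backorders, Q* = √(2DS/H) · √((H+B)/B).
√(2DS/H) = √(2 × 30,600 × 232 / 8.46) = 1295.491.
√((H+B)/B) = √((8.46+22.4)/22.4) = 1.1737.
Q* ≈ 1520.577.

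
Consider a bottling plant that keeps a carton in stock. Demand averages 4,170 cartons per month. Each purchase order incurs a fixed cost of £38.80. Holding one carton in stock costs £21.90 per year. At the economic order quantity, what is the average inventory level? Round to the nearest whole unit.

Annual demand D = 4,170 × 12 = 50,040.
EOQ = √(2DS/H) = √(2 × 50,040 × 38.8 / 21.9) ≈ 421.08.
Average inventory = Q*/2 ≈ 421.08 / 2 = 210.541.

Average inventory ≈ 211 cartons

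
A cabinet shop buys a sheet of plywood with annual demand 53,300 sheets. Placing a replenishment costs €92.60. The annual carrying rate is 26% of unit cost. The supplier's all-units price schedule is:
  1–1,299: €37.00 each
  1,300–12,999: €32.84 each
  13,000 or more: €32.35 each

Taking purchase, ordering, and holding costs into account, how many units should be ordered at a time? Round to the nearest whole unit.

Q* ≈ 1,300 sheets

Holding cost per unit per year at price C is H = 0.26·C.
For each price level, check whether its EOQ is feasible; otherwise the best quantity at that price is the breakpoint.
EOQ at €37.00 = 1013.0 (feasible in tier 1): TC = 53,300×€37.00 + (53,300/1013.0)×92.6 + (1013.0/2)×0.26×€37.00 = €1,981,844.77.
EOQ at €32.84 = 1075.2 < 1300, so use break Q=1300: TC = 53,300×€32.84 + (53,300/1300.0)×92.6 + (1300.0/2)×0.26×€32.84 = €1,759,718.56.
EOQ at €32.35 = 1083.3 < 13000, so use break Q=13000: TC = 53,300×€32.35 + (53,300/13000.0)×92.6 + (13000.0/2)×0.26×€32.35 = €1,779,306.16.
Lowest total cost is €1,759,718.56 at Q = 1300.0.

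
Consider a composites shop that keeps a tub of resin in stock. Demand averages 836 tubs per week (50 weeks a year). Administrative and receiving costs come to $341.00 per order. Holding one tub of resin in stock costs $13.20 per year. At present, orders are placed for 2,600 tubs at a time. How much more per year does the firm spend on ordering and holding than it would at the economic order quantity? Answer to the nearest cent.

Extra cost ≈ $3,243.77 per year

Annual demand D = 836 × 50 = 41,800.
EOQ = √(2DS/H) = √(2 × 41,800 × 341 / 13.2) ≈ 1469.58.
Cost at Q* = (D/Q*)S + (Q*/2)H = √(2DSH) ≈ $19,398.46.
Cost at Q = 2,600: (41,800/2,600)×341 + (2,600/2)×13.2 = $5,482.23 + $17,160.00 = $22,642.23.
Excess = $22,642.23 − $19,398.46 = $3,243.77.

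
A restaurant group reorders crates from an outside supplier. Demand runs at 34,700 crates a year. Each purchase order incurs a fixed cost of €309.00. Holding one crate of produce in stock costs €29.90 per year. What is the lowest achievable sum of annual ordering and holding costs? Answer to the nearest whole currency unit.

The optimal lot size = √(2DS/H) = √(2 × 34,700 × 309 / 29.9) ≈ 846.88.
At Q*, ordering cost (D/Q*)S equals holding cost (Q*/2)H, each = √(DSH/2).
Minimum total = √(2DSH) = √(2 × 34,700 × 309 × 29.9) ≈ 25321.800.

TC* ≈ €25,322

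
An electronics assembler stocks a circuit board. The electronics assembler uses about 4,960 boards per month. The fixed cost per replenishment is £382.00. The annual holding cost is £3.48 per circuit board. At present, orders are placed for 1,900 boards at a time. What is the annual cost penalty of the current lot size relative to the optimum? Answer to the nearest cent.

Extra cost ≈ £2,693.03 per year

Annual demand D = 4,960 × 12 = 59,520.
EOQ = √(2DS/H) = √(2 × 59,520 × 382 / 3.48) ≈ 3614.84.
Cost at Q* = (D/Q*)S + (Q*/2)H = √(2DSH) ≈ £12,579.63.
Cost at Q = 1,900: (59,520/1,900)×382 + (1,900/2)×3.48 = £11,966.65 + £3,306.00 = £15,272.65.
Excess = £15,272.65 − £12,579.63 = £2,693.03.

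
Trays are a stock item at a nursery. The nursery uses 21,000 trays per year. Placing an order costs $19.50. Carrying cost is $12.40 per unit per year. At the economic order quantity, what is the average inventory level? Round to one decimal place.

EOQ = √(2DS/H) = √(2 × 21,000 × 19.5 / 12.4) ≈ 257.00.
Average inventory = Q*/2 ≈ 257.00 / 2 = 128.499.

Average inventory ≈ 128.5 trays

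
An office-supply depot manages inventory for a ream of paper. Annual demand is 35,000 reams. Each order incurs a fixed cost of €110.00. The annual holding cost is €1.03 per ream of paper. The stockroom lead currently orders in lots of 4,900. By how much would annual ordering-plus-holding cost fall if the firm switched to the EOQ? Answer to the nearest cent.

EOQ = √(2DS/H) = √(2 × 35,000 × 110 / 1.03) ≈ 2734.18.
Cost at Q* = (D/Q*)S + (Q*/2)H = √(2DSH) ≈ €2,816.20.
Cost at Q = 4,900: (35,000/4,900)×110 + (4,900/2)×1.03 = €785.71 + €2,523.50 = €3,309.21.
Excess = €3,309.21 − €2,816.20 = €493.01.

Extra cost ≈ €493.01 per year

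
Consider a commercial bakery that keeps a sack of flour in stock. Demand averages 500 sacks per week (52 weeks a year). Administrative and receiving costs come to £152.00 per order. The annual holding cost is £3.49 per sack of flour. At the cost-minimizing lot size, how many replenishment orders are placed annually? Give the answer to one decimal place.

N ≈ 17.3 orders per year

Annual demand D = 500 × 52 = 26,000.
EOQ = √(2DS/H) = √(2 × 26,000 × 152 / 3.49) ≈ 1504.91.
Orders per year = D / Q* = 26,000 / 1504.91 ≈ 17.277.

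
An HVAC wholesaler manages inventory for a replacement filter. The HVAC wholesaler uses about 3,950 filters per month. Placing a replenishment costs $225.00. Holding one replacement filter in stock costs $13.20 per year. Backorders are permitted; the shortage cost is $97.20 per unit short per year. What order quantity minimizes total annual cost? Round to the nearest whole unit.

Q* ≈ 1,355 filters

Annual demand D = 3,950 × 12 = 47,400.
With planned backorders, Q* = √(2DS/H) · √((H+B)/B).
√(2DS/H) = √(2 × 47,400 × 225 / 13.2) = 1271.184.
√((H+B)/B) = √((13.2+97.2)/97.2) = 1.0657.
Q* ≈ 1354.752.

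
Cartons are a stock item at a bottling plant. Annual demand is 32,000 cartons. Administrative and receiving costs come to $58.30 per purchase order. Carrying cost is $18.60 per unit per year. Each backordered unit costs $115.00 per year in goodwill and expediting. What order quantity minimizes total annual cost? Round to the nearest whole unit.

Q* ≈ 483 cartons

With planned backorders, Q* = √(2DS/H) · √((H+B)/B).
√(2DS/H) = √(2 × 32,000 × 58.3 / 18.6) = 447.886.
√((H+B)/B) = √((18.6+115)/115) = 1.0778.
Q* ≈ 482.750.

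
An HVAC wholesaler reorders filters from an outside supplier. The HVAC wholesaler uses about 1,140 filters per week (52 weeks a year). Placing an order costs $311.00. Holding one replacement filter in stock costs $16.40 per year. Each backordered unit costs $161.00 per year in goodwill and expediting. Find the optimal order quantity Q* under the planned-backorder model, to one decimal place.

Q* ≈ 1,574.0 filters

Annual demand D = 1,140 × 52 = 59,280.
With planned backorders, Q* = √(2DS/H) · √((H+B)/B).
√(2DS/H) = √(2 × 59,280 × 311 / 16.4) = 1499.434.
√((H+B)/B) = √((16.4+161)/161) = 1.0497.
Q* ≈ 1573.951.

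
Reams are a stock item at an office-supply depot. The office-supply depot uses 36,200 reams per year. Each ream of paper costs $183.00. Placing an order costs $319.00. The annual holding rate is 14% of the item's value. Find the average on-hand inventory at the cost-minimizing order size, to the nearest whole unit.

Holding cost H = 0.14 × $183.00 = $25.6200 per unit per year.
EOQ = √(2DS/H) = √(2 × 36,200 × 319 / 25.62) ≈ 949.46.
Average inventory = Q*/2 ≈ 949.46 / 2 = 474.728.

Average inventory ≈ 475 reams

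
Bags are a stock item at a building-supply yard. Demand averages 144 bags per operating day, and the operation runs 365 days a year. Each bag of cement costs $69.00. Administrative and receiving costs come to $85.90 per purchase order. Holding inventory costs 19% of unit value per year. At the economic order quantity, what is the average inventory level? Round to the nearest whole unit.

Annual demand D = 144 × 365 = 52,560.
Holding cost H = 0.19 × $69.00 = $13.1100 per unit per year.
Q* = √(2DS/H) = √(2 × 52,560 × 85.9 / 13.11) ≈ 829.92.
Average inventory = Q*/2 ≈ 829.92 / 2 = 414.962.

Average inventory ≈ 415 bags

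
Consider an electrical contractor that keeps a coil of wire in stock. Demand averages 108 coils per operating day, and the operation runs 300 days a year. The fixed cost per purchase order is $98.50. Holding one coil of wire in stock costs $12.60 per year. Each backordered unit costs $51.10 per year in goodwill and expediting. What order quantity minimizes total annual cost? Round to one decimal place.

Annual demand D = 108 × 300 = 32,400.
With planned backorders, Q* = √(2DS/H) · √((H+B)/B).
√(2DS/H) = √(2 × 32,400 × 98.5 / 12.6) = 711.738.
√((H+B)/B) = √((12.6+51.1)/51.1) = 1.1165.
Q* ≈ 794.657.

Q* ≈ 794.7 coils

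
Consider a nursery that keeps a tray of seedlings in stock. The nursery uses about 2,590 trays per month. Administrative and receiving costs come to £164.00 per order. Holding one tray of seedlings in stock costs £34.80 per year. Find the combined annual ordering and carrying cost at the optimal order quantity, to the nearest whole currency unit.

TC* ≈ £18,835

Annual demand D = 2,590 × 12 = 31,080.
The optimal lot size = √(2DS/H) = √(2 × 31,080 × 164 / 34.8) ≈ 541.24.
At Q*, ordering cost (D/Q*)S equals holding cost (Q*/2)H, each = √(DSH/2).
Minimum total = √(2DSH) = √(2 × 31,080 × 164 × 34.8) ≈ 18835.062.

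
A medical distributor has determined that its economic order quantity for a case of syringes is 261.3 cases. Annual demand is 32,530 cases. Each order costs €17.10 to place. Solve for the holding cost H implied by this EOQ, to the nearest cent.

Squaring Q* = √(2DS/H) gives Q*² = 2DS/H.
From Q* = √(2DS/H): H = 2DS / Q*² = 2 × 32,530 × 17.1 / 261.3² = 16.2941.

H ≈ €16.29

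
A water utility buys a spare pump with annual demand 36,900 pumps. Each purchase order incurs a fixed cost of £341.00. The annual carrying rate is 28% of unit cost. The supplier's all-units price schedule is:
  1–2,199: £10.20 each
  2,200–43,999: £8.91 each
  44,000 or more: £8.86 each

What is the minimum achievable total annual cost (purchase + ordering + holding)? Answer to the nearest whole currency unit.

Holding cost per unit per year at price C is H = 0.28·C.
For each price level, check whether its EOQ is feasible; otherwise the best quantity at that price is the breakpoint.
Tier 1 (£10.20): EOQ = 2968.4 exceeds tier's upper bound 2199, so this tier is dominated.
EOQ at £8.91 = 3176.1 (feasible in tier 2): TC = 36,900×£8.91 + (36,900/3176.1)×341 + (3176.1/2)×0.28×£8.91 = £336,702.61.
EOQ at £8.86 = 3185.0 < 44000, so use break Q=44000: TC = 36,900×£8.86 + (36,900/44000.0)×341 + (44000.0/2)×0.28×£8.86 = £381,797.57.
Lowest total cost among the candidates is at Q = 3176.1.

TC* ≈ £336,703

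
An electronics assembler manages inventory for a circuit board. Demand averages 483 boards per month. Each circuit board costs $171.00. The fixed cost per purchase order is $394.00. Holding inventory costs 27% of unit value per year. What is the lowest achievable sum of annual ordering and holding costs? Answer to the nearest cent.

Annual demand D = 483 × 12 = 5,796.
Holding cost H = 0.27 × $171.00 = $46.1700 per unit per year.
EOQ = √(2DS/H) = √(2 × 5,796 × 394 / 46.17) ≈ 314.52.
At the optimum the two cost components are equal, so total cost = 2·(Q*/2)H = Q*·H.
Minimum total = √(2DSH) = √(2 × 5,796 × 394 × 46.17) ≈ 14521.358.

TC* ≈ $14,521.36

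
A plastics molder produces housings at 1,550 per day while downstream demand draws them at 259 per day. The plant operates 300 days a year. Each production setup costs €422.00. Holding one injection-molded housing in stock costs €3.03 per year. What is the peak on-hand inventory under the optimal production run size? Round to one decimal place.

I_max ≈ 4,245.8 housings

Annual demand D = 259 × 300 = 77,700.
Production build-up factor (1 − d/p) = 1 − 259/1,550 = 0.8329.
Q* = √(2DS / (H(1 − d/p))) = √(2 × 77,700 × 422 / (3.03 × 0.8329)).
= √(65,578,800 / 2.5237) ≈ 5097.569.
Maximum inventory = Q*(1 − d/p) = 5097.569 × 0.8329 ≈ 4245.782.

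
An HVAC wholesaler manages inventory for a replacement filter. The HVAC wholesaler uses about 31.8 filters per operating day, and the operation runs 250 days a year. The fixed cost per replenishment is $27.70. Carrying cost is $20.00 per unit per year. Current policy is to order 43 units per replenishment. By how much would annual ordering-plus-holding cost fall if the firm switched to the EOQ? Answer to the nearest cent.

Annual demand D = 31.8 × 250 = 7,950.
EOQ = √(2DS/H) = √(2 × 7,950 × 27.7 / 20) ≈ 148.40.
Cost at Q* = (D/Q*)S + (Q*/2)H = √(2DSH) ≈ $2,967.93.
Cost at Q = 43: (7,950/43)×27.7 + (43/2)×20 = $5,121.28 + $430.00 = $5,551.28.
Excess = $5,551.28 − $2,967.93 = $2,583.35.

Extra cost ≈ $2,583.35 per year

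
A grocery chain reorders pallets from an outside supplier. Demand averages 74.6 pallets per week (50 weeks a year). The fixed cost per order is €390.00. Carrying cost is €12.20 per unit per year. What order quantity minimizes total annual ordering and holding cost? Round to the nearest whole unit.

Q* ≈ 488 pallets

Annual demand D = 74.6 × 50 = 3,730.
EOQ = √(2DS / H) = √(2 × 3,730 × 390 / 12.2).
= √(2,909,400 / 12.2) = √238,475.4098 ≈ 488.339.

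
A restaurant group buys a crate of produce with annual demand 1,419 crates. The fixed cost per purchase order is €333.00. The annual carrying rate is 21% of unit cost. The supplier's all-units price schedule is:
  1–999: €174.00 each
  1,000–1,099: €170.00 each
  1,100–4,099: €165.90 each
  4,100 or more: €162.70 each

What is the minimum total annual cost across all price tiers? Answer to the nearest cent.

Holding cost per unit per year at price C is H = 0.21·C.
Candidates are each tier's EOQ (if it falls in that tier) and each price-break quantity.
EOQ at €174.00 = 160.8 (feasible in tier 1): TC = 1,419×€174.00 + (1,419/160.8)×333 + (160.8/2)×0.21×€174.00 = €252,782.42.
EOQ at €170.00 = 162.7 < 1000, so use break Q=1000: TC = 1,419×€170.00 + (1,419/1000.0)×333 + (1000.0/2)×0.21×€170.00 = €259,552.53.
EOQ at €165.90 = 164.7 < 1100, so use break Q=1100: TC = 1,419×€165.90 + (1,419/1100.0)×333 + (1100.0/2)×0.21×€165.90 = €255,003.12.
EOQ at €162.70 = 166.3 < 4100, so use break Q=4100: TC = 1,419×€162.70 + (1,419/4100.0)×333 + (4100.0/2)×0.21×€162.70 = €301,028.90.
Lowest total cost among the candidates is at Q = 160.8.

TC* ≈ €252,782.42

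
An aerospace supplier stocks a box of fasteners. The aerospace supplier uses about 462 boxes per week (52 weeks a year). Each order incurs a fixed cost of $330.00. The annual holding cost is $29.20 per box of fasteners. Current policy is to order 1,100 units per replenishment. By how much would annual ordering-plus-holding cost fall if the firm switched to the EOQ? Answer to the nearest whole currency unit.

Annual demand D = 462 × 52 = 24,024.
EOQ = √(2DS/H) = √(2 × 24,024 × 330 / 29.2) ≈ 736.89.
Cost at Q* = (D/Q*)S + (Q*/2)H = √(2DSH) ≈ $21,517.21.
Cost at Q = 1,100: (24,024/1,100)×330 + (1,100/2)×29.2 = $7,207.20 + $16,060.00 = $23,267.20.
Excess = $23,267.20 − $21,517.21 = $1,749.99.

Extra cost ≈ $1,750 per year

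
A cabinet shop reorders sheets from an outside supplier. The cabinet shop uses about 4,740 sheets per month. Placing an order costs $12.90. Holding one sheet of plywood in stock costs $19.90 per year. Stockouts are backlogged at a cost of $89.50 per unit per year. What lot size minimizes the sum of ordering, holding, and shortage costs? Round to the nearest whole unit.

Q* ≈ 300 sheets

Annual demand D = 4,740 × 12 = 56,880.
With planned backorders, Q* = √(2DS/H) · √((H+B)/B).
√(2DS/H) = √(2 × 56,880 × 12.9 / 19.9) = 271.558.
√((H+B)/B) = √((19.9+89.5)/89.5) = 1.1056.
Q* ≈ 300.234.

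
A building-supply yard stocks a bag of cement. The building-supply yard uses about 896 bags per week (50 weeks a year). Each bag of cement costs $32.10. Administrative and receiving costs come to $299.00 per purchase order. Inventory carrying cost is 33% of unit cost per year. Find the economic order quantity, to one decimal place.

Q* ≈ 1,590.3 bags

Annual demand D = 896 × 50 = 44,800.
Holding cost H = 0.33 × $32.10 = $10.5930 per unit per year.
EOQ = √(2DS / H) = √(2 × 44,800 × 299 / 10.593).
= √(26,790,400 / 10.593) = √2,529,066.3646 ≈ 1590.304.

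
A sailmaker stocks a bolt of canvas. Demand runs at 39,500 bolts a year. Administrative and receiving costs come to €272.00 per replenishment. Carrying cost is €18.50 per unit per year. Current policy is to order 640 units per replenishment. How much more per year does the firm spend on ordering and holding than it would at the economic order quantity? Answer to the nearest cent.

EOQ = √(2DS/H) = √(2 × 39,500 × 272 / 18.5) ≈ 1077.74.
Cost at Q* = (D/Q*)S + (Q*/2)H = √(2DSH) ≈ €19,938.10.
Cost at Q = 640: (39,500/640)×272 + (640/2)×18.5 = €16,787.50 + €5,920.00 = €22,707.50.
Excess = €22,707.50 − €19,938.10 = €2,769.40.

Extra cost ≈ €2,769.40 per year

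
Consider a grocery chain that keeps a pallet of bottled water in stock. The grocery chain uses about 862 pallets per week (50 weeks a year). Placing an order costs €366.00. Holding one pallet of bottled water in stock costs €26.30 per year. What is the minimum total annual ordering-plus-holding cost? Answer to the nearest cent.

Annual demand D = 862 × 50 = 43,100.
Q* = √(2DS/H) = √(2 × 43,100 × 366 / 26.3) ≈ 1095.26.
At the optimum the two cost components are equal, so total cost = 2·(Q*/2)H = Q*·H.
Minimum total = √(2DSH) = √(2 × 43,100 × 366 × 26.3) ≈ 28805.277.

TC* ≈ €28,805.28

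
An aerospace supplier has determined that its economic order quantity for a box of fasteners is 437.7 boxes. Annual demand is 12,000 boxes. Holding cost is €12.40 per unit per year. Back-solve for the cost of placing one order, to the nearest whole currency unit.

S ≈ €99

Invert the EOQ relation Q*² = 2DS/H.
From Q* = √(2DS/H): S = Q*²H / (2D) = 437.7² × 12.4 / (2 × 12,000) = 98.9837.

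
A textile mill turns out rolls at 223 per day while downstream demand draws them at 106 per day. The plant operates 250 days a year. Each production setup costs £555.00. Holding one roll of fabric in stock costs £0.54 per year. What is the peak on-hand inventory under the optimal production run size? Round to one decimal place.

Annual demand D = 106 × 250 = 26,500.
Production build-up factor (1 − d/p) = 1 − 106/223 = 0.5247.
Q* = √(2DS / (H(1 − d/p))) = √(2 × 26,500 × 555 / (0.54 × 0.5247)).
= √(29,415,000 / 0.2833) ≈ 10189.363.
Maximum inventory = Q*(1 − d/p) = 10189.363 × 0.5247 ≈ 5345.989.

I_max ≈ 5,346.0 rolls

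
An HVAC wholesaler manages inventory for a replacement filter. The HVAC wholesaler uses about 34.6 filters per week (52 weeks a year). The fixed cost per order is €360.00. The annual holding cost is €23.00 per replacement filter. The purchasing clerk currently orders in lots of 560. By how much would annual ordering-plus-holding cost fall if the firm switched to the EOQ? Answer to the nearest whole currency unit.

Extra cost ≈ €2,138 per year

Annual demand D = 34.6 × 52 = 1,799.2.
EOQ = √(2DS/H) = √(2 × 1,799.2 × 360 / 23) ≈ 237.32.
Cost at Q* = (D/Q*)S + (Q*/2)H = √(2DSH) ≈ €5,458.46.
Cost at Q = 560: (1,799.2/560)×360 + (560/2)×23 = €1,156.63 + €6,440.00 = €7,596.63.
Excess = €7,596.63 − €5,458.46 = €2,138.17.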